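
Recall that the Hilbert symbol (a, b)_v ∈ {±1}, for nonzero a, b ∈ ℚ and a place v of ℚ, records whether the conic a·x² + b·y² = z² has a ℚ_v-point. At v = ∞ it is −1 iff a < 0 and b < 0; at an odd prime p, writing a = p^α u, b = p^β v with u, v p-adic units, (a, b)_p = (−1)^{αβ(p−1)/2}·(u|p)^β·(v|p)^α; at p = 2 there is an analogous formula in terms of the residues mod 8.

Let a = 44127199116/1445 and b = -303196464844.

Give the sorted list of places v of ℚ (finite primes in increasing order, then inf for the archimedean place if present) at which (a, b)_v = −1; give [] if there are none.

[3, 7]

Mod squares: a ≡ 114855, b ≡ -91. Check v ∈ {∞, 2, 3, 5, 7, 11, 13, 17, 19, 31}.
v=∞: 114855 > 0 and -91 < 0  ⇒  (a,b)_∞ = +1.
v=11: a=11^2·(≡5), b=11^0·(≡2) mod 11; (5|11)=+1, (2|11)=-1; (−1)^{2·0·5}·(+1)^0·(-1)^2 = +1.
v=17: a=17^-2·(≡7), b=17^0·(≡12) mod 17; (7|17)=-1, (12|17)=-1; (−1)^{-2·0·8}·(-1)^0·(-1)^-2 = +1.
v=13: a=13^1·(≡7), b=13^1·(≡11) mod 13; (7|13)=-1, (11|13)=-1; (−1)^{1·1·6}·(-1)^1·(-1)^1 = +1.
v=5: a=5^-1·(≡4), b=5^0·(≡1) mod 5; (4|5)=+1, (1|5)=+1; (−1)^{-1·0·2}·(+1)^0·(+1)^-1 = +1.
v=31: a=31^1·(≡28), b=31^2·(≡8) mod 31; (28|31)=+1, (8|31)=+1; (−1)^{1·2·15}·(+1)^2·(+1)^1 = +1.
v=7: a=7^2·(≡3), b=7^5·(≡4) mod 7; (3|7)=-1, (4|7)=+1; (−1)^{2·5·3}·(-1)^5·(+1)^2 = -1.
v=3: a=3^5·(≡2), b=3^0·(≡2) mod 3; (2|3)=-1, (2|3)=-1; (−1)^{5·0·1}·(-1)^0·(-1)^5 = -1.
v=19: a=19^1·(≡12), b=19^2·(≡16) mod 19; (12|19)=-1, (16|19)=+1; (−1)^{1·2·9}·(-1)^2·(+1)^1 = +1.
v=2: v_2(a)=2, v_2(b)=2; units ≡ 7, 5 (mod 8); ε·ε+αω+βω = 1·0+2·1+2·0 ≡ 0  ⇒  (a,b)_2 = +1.
Ram(114855, -91) = {3, 7}; no ℚ_3-point on the conic.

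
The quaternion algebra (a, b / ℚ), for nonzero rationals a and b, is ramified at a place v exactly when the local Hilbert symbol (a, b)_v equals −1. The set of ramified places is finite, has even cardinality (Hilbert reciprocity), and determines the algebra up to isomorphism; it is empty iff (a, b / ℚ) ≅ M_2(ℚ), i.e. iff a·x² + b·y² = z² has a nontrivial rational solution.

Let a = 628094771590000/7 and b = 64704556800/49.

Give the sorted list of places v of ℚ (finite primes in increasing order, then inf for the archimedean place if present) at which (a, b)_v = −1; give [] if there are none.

(a, b) ≡ (17017, 23) mod (ℚ^×)²; places V = {2, 3, 5, 7, 11, 13, 17, 23, ∞}.
(a,b)_17: α=3, u≡9; β=2, v≡12 (mod 17); (9|17)=+1, (12|17)=-1; sign (−1)^0·+1^2·-1^3 = -1.
(a,b)_3: α=0, u≡1; β=2, v≡2 (mod 3); (1|3)=+1, (2|3)=-1; sign (−1)^0·+1^2·-1^0 = +1.
(a,b)_2: α=4, β=8; u≡1, v≡7 (mod 8); ε(u)ε(v)=0·1, αω(v)=4·0, βω(u)=8·0; sum ≡ 0  ⇒  +1.
(a,b)_11: α=1, u≡8; β=0, v≡3 (mod 11); (8|11)=-1, (3|11)=+1; sign (−1)^0·-1^0·+1^1 = +1.
(a,b)_5: α=4, u≡2; β=2, v≡3 (mod 5); (2|5)=-1, (3|5)=-1; sign (−1)^0·-1^2·-1^4 = +1.
(a,b)_∞: sgn(17017)=+, sgn(23)=+, so +1.
(a,b)_7: α=-1, u≡1; β=-2, v≡2 (mod 7); (1|7)=+1, (2|7)=+1; sign (−1)^0·+1^-2·+1^-1 = +1.
(a,b)_13: α=3, u≡4; β=2, v≡4 (mod 13); (4|13)=+1, (4|13)=+1; sign (−1)^0·+1^2·+1^3 = +1.
(a,b)_23: α=2, u≡14; β=1, v≡9 (mod 23); (14|23)=-1, (9|23)=+1; sign (−1)^0·-1^1·+1^2 = -1.
Ram(17017, 23) = {17, 23}; no ℚ_17-point on the conic.

[17, 23]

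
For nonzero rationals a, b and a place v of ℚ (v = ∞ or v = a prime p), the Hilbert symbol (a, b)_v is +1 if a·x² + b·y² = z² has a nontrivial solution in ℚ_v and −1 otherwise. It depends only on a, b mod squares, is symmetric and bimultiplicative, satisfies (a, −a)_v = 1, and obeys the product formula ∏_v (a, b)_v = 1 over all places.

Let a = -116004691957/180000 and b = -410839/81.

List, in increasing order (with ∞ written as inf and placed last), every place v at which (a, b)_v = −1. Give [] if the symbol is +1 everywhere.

[23, inf]

Mod squares: a ≡ -506, b ≡ -2431. Check v ∈ {∞, 2, 3, 5, 7, 11, 13, 17, 19, 23}.
v=17: a=17^0·(≡16), b=17^1·(≡11) mod 17; (16|17)=+1, (11|17)=-1; (−1)^{0·1·8}·(+1)^1·(-1)^0 = +1.
v=7: a=7^4·(≡6), b=7^0·(≡3) mod 7; (6|7)=-1, (3|7)=-1; (−1)^{4·0·3}·(-1)^0·(-1)^4 = +1.
v=13: a=13^0·(≡1), b=13^3·(≡7) mod 13; (1|13)=+1, (7|13)=-1; (−1)^{0·3·6}·(+1)^3·(-1)^0 = +1.
v=3: a=3^-2·(≡1), b=3^-4·(≡2) mod 3; (1|3)=+1, (2|3)=-1; (−1)^{-2·-4·1}·(+1)^-4·(-1)^-2 = +1.
v=5: a=5^-4·(≡1), b=5^0·(≡1) mod 5; (1|5)=+1, (1|5)=+1; (−1)^{-4·0·2}·(+1)^0·(+1)^-4 = +1.
v=2: v_2(a)=-5, v_2(b)=0; units ≡ 3, 1 (mod 8); ε·ε+αω+βω = 1·0+-5·0+0·1 ≡ 0  ⇒  (a,b)_2 = +1.
v=19: a=19^2·(≡17), b=19^0·(≡11) mod 19; (17|19)=+1, (11|19)=+1; (−1)^{2·0·9}·(+1)^0·(+1)^2 = +1.
v=23: a=23^3·(≡13), b=23^0·(≡20) mod 23; (13|23)=+1, (20|23)=-1; (−1)^{3·0·11}·(+1)^0·(-1)^3 = -1.
v=11: a=11^1·(≡4), b=11^1·(≡10) mod 11; (4|11)=+1, (10|11)=-1; (−1)^{1·1·5}·(+1)^1·(-1)^1 = +1.
v=∞: -506 < 0 and -2431 < 0  ⇒  (a,b)_∞ = -1.
(-506, -2431 / ℚ) ramifies at {23, ∞}: a division algebra.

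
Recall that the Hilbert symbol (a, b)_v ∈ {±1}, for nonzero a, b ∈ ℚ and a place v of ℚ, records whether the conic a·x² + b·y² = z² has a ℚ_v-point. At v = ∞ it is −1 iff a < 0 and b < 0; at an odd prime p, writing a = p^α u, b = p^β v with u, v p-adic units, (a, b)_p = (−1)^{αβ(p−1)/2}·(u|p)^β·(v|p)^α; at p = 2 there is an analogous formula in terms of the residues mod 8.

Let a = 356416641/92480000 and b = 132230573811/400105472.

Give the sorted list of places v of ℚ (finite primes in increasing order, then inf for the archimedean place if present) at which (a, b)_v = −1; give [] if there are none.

(a, b) ≡ (2, 742) mod (ℚ^×)²; places V = {2, 3, 5, 7, 13, 17, 29, 31, 53, ∞}.
(a,b)_31: α=2, u≡16; β=2, v≡24 (mod 31); (16|31)=+1, (24|31)=-1; sign (−1)^0·+1^2·-1^2 = +1.
(a,b)_3: α=2, u≡2; β=2, v≡1 (mod 3); (2|3)=-1, (1|3)=+1; sign (−1)^0·-1^2·+1^2 = +1.
(a,b)_17: α=-2, u≡9; β=-2, v≡6 (mod 17); (9|17)=+1, (6|17)=-1; sign (−1)^0·+1^-2·-1^-2 = +1.
(a,b)_2: α=-9, β=-13; u≡1, v≡3 (mod 8); ε(u)ε(v)=0·1, αω(v)=-9·1, βω(u)=-13·0; sum ≡ 1  ⇒  -1.
(a,b)_29: α=2, u≡19; β=2, v≡17 (mod 29); (19|29)=-1, (17|29)=-1; sign (−1)^0·-1^2·-1^2 = +1.
(a,b)_5: α=-4, u≡2; β=0, v≡3 (mod 5); (2|5)=-1, (3|5)=-1; sign (−1)^0·-1^0·-1^-4 = +1.
(a,b)_∞: sgn(2)=+, sgn(742)=+, so +1.
(a,b)_13: α=0, u≡11; β=-2, v≡4 (mod 13); (11|13)=-1, (4|13)=+1; sign (−1)^0·-1^-2·+1^0 = +1.
(a,b)_7: α=2, u≡1; β=3, v≡4 (mod 7); (1|7)=+1, (4|7)=+1; sign (−1)^0·+1^3·+1^2 = +1.
(a,b)_53: α=0, u≡8; β=1, v≡20 (mod 53); (8|53)=-1, (20|53)=-1; sign (−1)^0·-1^1·-1^0 = -1.
Ram(2, 742) = {2, 53}; no ℚ_2-point on the conic.

[2, 53]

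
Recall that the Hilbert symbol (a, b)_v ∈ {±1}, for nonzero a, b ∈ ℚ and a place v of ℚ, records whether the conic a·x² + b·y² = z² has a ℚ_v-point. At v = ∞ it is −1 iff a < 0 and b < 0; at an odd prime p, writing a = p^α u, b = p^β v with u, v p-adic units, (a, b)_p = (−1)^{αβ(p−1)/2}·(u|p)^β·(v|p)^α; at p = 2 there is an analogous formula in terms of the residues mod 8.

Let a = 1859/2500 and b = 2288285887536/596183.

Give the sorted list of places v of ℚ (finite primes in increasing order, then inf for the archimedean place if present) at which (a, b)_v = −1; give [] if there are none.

(a, b) ≡ (11, 245157) mod (ℚ^×)²; places V = {2, 3, 5, 7, 11, 13, 17, 19, 23, 37, ∞}.
(a,b)_37: α=0, u≡11; β=2, v≡15 (mod 37); (11|37)=+1, (15|37)=-1; sign (−1)^0·+1^2·-1^0 = +1.
(a,b)_11: α=1, u≡5; β=3, v≡9 (mod 11); (5|11)=+1, (9|11)=+1; sign (−1)^1·+1^3·+1^1 = -1.
(a,b)_3: α=0, u≡2; β=5, v≡2 (mod 3); (2|3)=-1, (2|3)=-1; sign (−1)^0·-1^5·-1^0 = -1.
(a,b)_13: α=2, u≡6; β=0, v≡4 (mod 13); (6|13)=-1, (4|13)=+1; sign (−1)^0·-1^0·+1^2 = +1.
(a,b)_17: α=0, u≡6; β=1, v≡6 (mod 17); (6|17)=-1, (6|17)=-1; sign (−1)^0·-1^1·-1^0 = -1.
(a,b)_19: α=0, u≡17; β=1, v≡14 (mod 19); (17|19)=+1, (14|19)=-1; sign (−1)^0·+1^1·-1^0 = +1.
(a,b)_23: α=0, u≡17; β=-3, v≡11 (mod 23); (17|23)=-1, (11|23)=-1; sign (−1)^0·-1^-3·-1^0 = -1.
(a,b)_2: α=-2, β=4; u≡3, v≡5 (mod 8); ε(u)ε(v)=1·0, αω(v)=-2·1, βω(u)=4·1; sum ≡ 0  ⇒  +1.
(a,b)_5: α=-4, u≡1; β=0, v≡2 (mod 5); (1|5)=+1, (2|5)=-1; sign (−1)^0·+1^0·-1^-4 = +1.
(a,b)_∞: sgn(11)=+, sgn(245157)=+, so +1.
(a,b)_7: α=0, u≡4; β=-2, v≡5 (mod 7); (4|7)=+1, (5|7)=-1; sign (−1)^0·+1^-2·-1^0 = +1.
Ram(11, 245157) = {3, 11, 17, 23}; no ℚ_3-point on the conic.

[3, 11, 17, 23]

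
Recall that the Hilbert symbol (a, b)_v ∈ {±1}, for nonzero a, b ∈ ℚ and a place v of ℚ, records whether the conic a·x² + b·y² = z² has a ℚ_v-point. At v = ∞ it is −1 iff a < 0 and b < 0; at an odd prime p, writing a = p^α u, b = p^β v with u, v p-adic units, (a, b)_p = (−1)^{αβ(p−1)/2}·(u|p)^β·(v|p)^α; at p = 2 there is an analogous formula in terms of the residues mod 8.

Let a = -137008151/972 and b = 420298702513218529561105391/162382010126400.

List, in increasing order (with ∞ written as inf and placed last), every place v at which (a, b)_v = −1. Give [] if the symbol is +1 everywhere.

[2, 3, 7, 17]

Mod squares: a ≡ -357, b ≡ 119. Check v ∈ {∞, 2, 3, 5, 7, 11, 17, 19, 23, 29, 37, 43}.
v=29: a=29^2·(≡22), b=29^6·(≡26) mod 29; (22|29)=+1, (26|29)=-1; (−1)^{2·6·14}·(+1)^6·(-1)^2 = +1.
v=17: a=17^1·(≡2), b=17^3·(≡3) mod 17; (2|17)=+1, (3|17)=-1; (−1)^{1·3·8}·(+1)^3·(-1)^1 = -1.
v=∞: -357 < 0 and 119 > 0  ⇒  (a,b)_∞ = +1.
v=3: a=3^-5·(≡1), b=3^-12·(≡2) mod 3; (1|3)=+1, (2|3)=-1; (−1)^{-5·-12·1}·(+1)^-12·(-1)^-5 = -1.
v=43: a=43^0·(≡28), b=43^2·(≡37) mod 43; (28|43)=-1, (37|43)=-1; (−1)^{0·2·21}·(-1)^2·(-1)^0 = +1.
v=23: a=23^0·(≡11), b=23^-2·(≡6) mod 23; (11|23)=-1, (6|23)=+1; (−1)^{0·-2·11}·(-1)^-2·(+1)^0 = +1.
v=19: a=19^0·(≡17), b=19^-2·(≡9) mod 19; (17|19)=+1, (9|19)=+1; (−1)^{0·-2·9}·(+1)^-2·(+1)^0 = +1.
v=7: a=7^1·(≡5), b=7^3·(≡3) mod 7; (5|7)=-1, (3|7)=-1; (−1)^{1·3·3}·(-1)^3·(-1)^1 = -1.
v=11: a=11^0·(≡7), b=11^2·(≡4) mod 11; (7|11)=-1, (4|11)=+1; (−1)^{0·2·5}·(-1)^2·(+1)^0 = +1.
v=5: a=5^0·(≡2), b=5^-2·(≡1) mod 5; (2|5)=-1, (1|5)=+1; (−1)^{0·-2·2}·(-1)^-2·(+1)^0 = +1.
v=2: v_2(a)=-2, v_2(b)=-6; units ≡ 3, 7 (mod 8); ε·ε+αω+βω = 1·1+-2·0+-6·1 ≡ 1  ⇒  (a,b)_2 = -1.
v=37: a=37^2·(≡8), b=37^4·(≡2) mod 37; (8|37)=-1, (2|37)=-1; (−1)^{2·4·18}·(-1)^4·(-1)^2 = +1.
(-357, 119 / ℚ) ramifies at {2, 3, 7, 17}: a division algebra.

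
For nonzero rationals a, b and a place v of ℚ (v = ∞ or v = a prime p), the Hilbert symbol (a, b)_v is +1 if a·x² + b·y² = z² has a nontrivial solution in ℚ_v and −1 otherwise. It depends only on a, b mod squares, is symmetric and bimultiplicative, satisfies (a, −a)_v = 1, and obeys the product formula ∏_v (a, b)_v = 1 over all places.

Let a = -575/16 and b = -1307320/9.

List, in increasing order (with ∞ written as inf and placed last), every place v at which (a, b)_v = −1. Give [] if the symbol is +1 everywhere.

[5, inf]

(a, b) ≡ (-23, -6670) mod (ℚ^×)²; places V = {2, 3, 5, 7, 23, 29, ∞}.
(a,b)_29: α=0, u≡13; β=1, v≡21 (mod 29); (13|29)=+1, (21|29)=-1; sign (−1)^0·+1^1·-1^0 = +1.
(a,b)_5: α=2, u≡2; β=1, v≡4 (mod 5); (2|5)=-1, (4|5)=+1; sign (−1)^0·-1^1·+1^2 = -1.
(a,b)_3: α=0, u≡1; β=-2, v≡2 (mod 3); (1|3)=+1, (2|3)=-1; sign (−1)^0·+1^-2·-1^0 = +1.
(a,b)_7: α=0, u≡3; β=2, v≡2 (mod 7); (3|7)=-1, (2|7)=+1; sign (−1)^0·-1^2·+1^0 = +1.
(a,b)_2: α=-4, β=3; u≡1, v≡1 (mod 8); ε(u)ε(v)=0·0, αω(v)=-4·0, βω(u)=3·0; sum ≡ 0  ⇒  +1.
(a,b)_∞: sgn(-23)=−, sgn(-6670)=−, so -1.
(a,b)_23: α=1, u≡20; β=1, v≡12 (mod 23); (20|23)=-1, (12|23)=+1; sign (−1)^1·-1^1·+1^1 = +1.
|Ram(-23, -6670)| = 2, even; anisotropic at {5, ∞}.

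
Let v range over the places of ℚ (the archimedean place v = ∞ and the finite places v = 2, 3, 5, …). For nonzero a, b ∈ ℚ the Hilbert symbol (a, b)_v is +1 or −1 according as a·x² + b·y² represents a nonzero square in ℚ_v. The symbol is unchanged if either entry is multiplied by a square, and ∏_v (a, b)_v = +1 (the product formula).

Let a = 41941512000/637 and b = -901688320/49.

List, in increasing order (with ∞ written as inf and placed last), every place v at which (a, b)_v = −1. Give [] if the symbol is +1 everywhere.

[5, 23, 31, 43]

(a, b) ≡ (37863865, -880555) mod (ℚ^×)²; places V = {2, 3, 5, 7, 13, 19, 23, 31, 43, ∞}.
(a,b)_2: α=6, β=10; u≡1, v≡5 (mod 8); ε(u)ε(v)=0·0, αω(v)=6·1, βω(u)=10·0; sum ≡ 0  ⇒  +1.
(a,b)_23: α=1, u≡14; β=1, v≡17 (mod 23); (14|23)=-1, (17|23)=-1; sign (−1)^1·-1^1·-1^1 = -1.
(a,b)_∞: sgn(37863865)=+, sgn(-880555)=−, so +1.
(a,b)_31: α=1, u≡29; β=1, v≡15 (mod 31); (29|31)=-1, (15|31)=-1; sign (−1)^1·-1^1·-1^1 = -1.
(a,b)_3: α=2, u≡1; β=0, v≡2 (mod 3); (1|3)=+1, (2|3)=-1; sign (−1)^0·+1^0·-1^2 = +1.
(a,b)_43: α=1, u≡17; β=0, v≡30 (mod 43); (17|43)=+1, (30|43)=-1; sign (−1)^0·+1^0·-1^1 = -1.
(a,b)_13: α=-1, u≡5; β=1, v≡8 (mod 13); (5|13)=-1, (8|13)=-1; sign (−1)^0·-1^1·-1^-1 = +1.
(a,b)_7: α=-2, u≡4; β=-2, v≡6 (mod 7); (4|7)=+1, (6|7)=-1; sign (−1)^0·+1^-2·-1^-2 = +1.
(a,b)_19: α=1, u≡7; β=1, v≡18 (mod 19); (7|19)=+1, (18|19)=-1; sign (−1)^1·+1^1·-1^1 = +1.
(a,b)_5: α=3, u≡3; β=1, v≡4 (mod 5); (3|5)=-1, (4|5)=+1; sign (−1)^0·-1^1·+1^3 = -1.
|Ram(37863865, -880555)| = 4, even; anisotropic at {5, 23, 31, 43}.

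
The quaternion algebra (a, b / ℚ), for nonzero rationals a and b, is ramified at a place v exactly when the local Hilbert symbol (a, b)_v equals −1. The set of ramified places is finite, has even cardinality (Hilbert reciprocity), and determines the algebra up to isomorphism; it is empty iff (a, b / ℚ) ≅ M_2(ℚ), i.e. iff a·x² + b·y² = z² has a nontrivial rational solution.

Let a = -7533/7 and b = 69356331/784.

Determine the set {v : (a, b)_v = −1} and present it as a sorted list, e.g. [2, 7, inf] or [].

Mod squares: a ≡ -651, b ≡ 11. Check v ∈ {∞, 2, 3, 7, 11, 31}.
v=7: a=7^-1·(≡6), b=7^-2·(≡1) mod 7; (6|7)=-1, (1|7)=+1; (−1)^{-1·-2·3}·(-1)^-2·(+1)^-1 = +1.
v=3: a=3^5·(≡2), b=3^8·(≡2) mod 3; (2|3)=-1, (2|3)=-1; (−1)^{5·8·1}·(-1)^8·(-1)^5 = -1.
v=11: a=11^0·(≡5), b=11^1·(≡3) mod 11; (5|11)=+1, (3|11)=+1; (−1)^{0·1·5}·(+1)^1·(+1)^0 = +1.
v=2: v_2(a)=0, v_2(b)=-4; units ≡ 5, 3 (mod 8); ε·ε+αω+βω = 0·1+0·1+-4·1 ≡ 0  ⇒  (a,b)_2 = +1.
v=∞: -651 < 0 and 11 > 0  ⇒  (a,b)_∞ = +1.
v=31: a=31^1·(≡14), b=31^2·(≡21) mod 31; (14|31)=+1, (21|31)=-1; (−1)^{1·2·15}·(+1)^2·(-1)^1 = -1.
Ram(-651, 11) = {3, 31}; no ℚ_3-point on the conic.

[3, 31]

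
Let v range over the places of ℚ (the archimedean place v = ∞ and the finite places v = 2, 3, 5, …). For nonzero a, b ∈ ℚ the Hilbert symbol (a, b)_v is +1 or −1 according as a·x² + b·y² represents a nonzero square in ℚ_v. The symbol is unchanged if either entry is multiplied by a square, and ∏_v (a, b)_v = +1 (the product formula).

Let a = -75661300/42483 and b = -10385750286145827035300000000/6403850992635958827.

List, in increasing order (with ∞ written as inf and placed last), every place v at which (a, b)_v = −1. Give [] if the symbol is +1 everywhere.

[13, 31, 37, inf]

Mod squares: a ≡ -111, b ≡ -1028859. Check v ∈ {∞, 2, 3, 5, 7, 11, 13, 17, 23, 31, 37}.
v=23: a=23^0·(≡3), b=23^3·(≡1) mod 23; (3|23)=+1, (1|23)=+1; (−1)^{0·3·11}·(+1)^3·(+1)^0 = +1.
v=5: a=5^2·(≡1), b=5^8·(≡1) mod 5; (1|5)=+1, (1|5)=+1; (−1)^{2·8·2}·(+1)^8·(+1)^2 = +1.
v=31: a=31^0·(≡26), b=31^1·(≡29) mod 31; (26|31)=-1, (29|31)=-1; (−1)^{0·1·15}·(-1)^1·(-1)^0 = -1.
v=7: a=7^-2·(≡1), b=7^-6·(≡1) mod 7; (1|7)=+1, (1|7)=+1; (−1)^{-2·-6·3}·(+1)^-6·(+1)^-2 = +1.
v=37: a=37^1·(≡34), b=37^3·(≡6) mod 37; (34|37)=+1, (6|37)=-1; (−1)^{1·3·18}·(+1)^3·(-1)^1 = -1.
v=2: v_2(a)=2, v_2(b)=8; units ≡ 1, 5 (mod 8); ε·ε+αω+βω = 0·0+2·1+8·0 ≡ 0  ⇒  (a,b)_2 = +1.
v=17: a=17^-2·(≡2), b=17^-10·(≡13) mod 17; (2|17)=+1, (13|17)=+1; (−1)^{-2·-10·8}·(+1)^-10·(+1)^-2 = +1.
v=3: a=3^-1·(≡2), b=3^-3·(≡1) mod 3; (2|3)=-1, (1|3)=+1; (−1)^{-1·-3·1}·(-1)^-3·(+1)^-1 = +1.
v=∞: -111 < 0 and -1028859 < 0  ⇒  (a,b)_∞ = -1.
v=11: a=11^2·(≡6), b=11^4·(≡9) mod 11; (6|11)=-1, (9|11)=+1; (−1)^{2·4·5}·(-1)^4·(+1)^2 = +1.
v=13: a=13^2·(≡6), b=13^5·(≡3) mod 13; (6|13)=-1, (3|13)=+1; (−1)^{2·5·6}·(-1)^5·(+1)^2 = -1.
(-111, -1028859 / ℚ) ramifies at {13, 31, 37, ∞}: a division algebra.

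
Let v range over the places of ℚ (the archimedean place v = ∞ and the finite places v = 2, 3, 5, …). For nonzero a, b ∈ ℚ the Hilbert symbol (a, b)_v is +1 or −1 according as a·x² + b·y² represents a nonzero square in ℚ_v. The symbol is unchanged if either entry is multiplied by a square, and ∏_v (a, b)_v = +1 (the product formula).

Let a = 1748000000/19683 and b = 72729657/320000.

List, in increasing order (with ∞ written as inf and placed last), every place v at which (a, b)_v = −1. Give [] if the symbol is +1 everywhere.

(a, b) ≡ (1311, 10626) mod (ℚ^×)²; places V = {2, 3, 5, 7, 11, 13, 19, 23, ∞}.
(a,b)_7: α=0, u≡2; β=1, v≡6 (mod 7); (2|7)=+1, (6|7)=-1; sign (−1)^0·+1^1·-1^0 = +1.
(a,b)_3: α=-9, u≡2; β=5, v≡2 (mod 3); (2|3)=-1, (2|3)=-1; sign (−1)^1·-1^5·-1^-9 = -1.
(a,b)_19: α=1, u≡14; β=0, v≡16 (mod 19); (14|19)=-1, (16|19)=+1; sign (−1)^0·-1^0·+1^1 = +1.
(a,b)_23: α=1, u≡10; β=1, v≡4 (mod 23); (10|23)=-1, (4|23)=+1; sign (−1)^1·-1^1·+1^1 = +1.
(a,b)_∞: sgn(1311)=+, sgn(10626)=+, so +1.
(a,b)_11: α=0, u≡8; β=1, v≡5 (mod 11); (8|11)=-1, (5|11)=+1; sign (−1)^0·-1^1·+1^0 = -1.
(a,b)_2: α=8, β=-9; u≡7, v≡1 (mod 8); ε(u)ε(v)=1·0, αω(v)=8·0, βω(u)=-9·0; sum ≡ 0  ⇒  +1.
(a,b)_5: α=6, u≡4; β=-4, v≡1 (mod 5); (4|5)=+1, (1|5)=+1; sign (−1)^0·+1^-4·+1^6 = +1.
(a,b)_13: α=0, u≡6; β=2, v≡8 (mod 13); (6|13)=-1, (8|13)=-1; sign (−1)^0·-1^2·-1^0 = +1.
(1311, 10626 / ℚ) ramifies at {3, 11}: a division algebra.

[3, 11]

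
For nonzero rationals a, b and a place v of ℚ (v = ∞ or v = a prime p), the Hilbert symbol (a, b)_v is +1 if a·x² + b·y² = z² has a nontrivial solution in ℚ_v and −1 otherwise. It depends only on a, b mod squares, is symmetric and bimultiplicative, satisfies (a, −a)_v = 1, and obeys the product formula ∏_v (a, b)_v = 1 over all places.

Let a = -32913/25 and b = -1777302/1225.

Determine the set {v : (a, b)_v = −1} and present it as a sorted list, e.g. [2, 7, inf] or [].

Mod squares: a ≡ -3657, b ≡ -2438. Check v ∈ {∞, 2, 3, 5, 7, 23, 53}.
v=2: v_2(a)=0, v_2(b)=1; units ≡ 7, 5 (mod 8); ε·ε+αω+βω = 1·0+0·1+1·0 ≡ 0  ⇒  (a,b)_2 = +1.
v=53: a=53^1·(≡43), b=53^1·(≡29) mod 53; (43|53)=+1, (29|53)=+1; (−1)^{1·1·26}·(+1)^1·(+1)^1 = +1.
v=∞: -3657 < 0 and -2438 < 0  ⇒  (a,b)_∞ = -1.
v=7: a=7^0·(≡2), b=7^-2·(≡3) mod 7; (2|7)=+1, (3|7)=-1; (−1)^{0·-2·3}·(+1)^-2·(-1)^0 = +1.
v=5: a=5^-2·(≡2), b=5^-2·(≡2) mod 5; (2|5)=-1, (2|5)=-1; (−1)^{-2·-2·2}·(-1)^-2·(-1)^-2 = +1.
v=23: a=23^1·(≡9), b=23^1·(≡1) mod 23; (9|23)=+1, (1|23)=+1; (−1)^{1·1·11}·(+1)^1·(+1)^1 = -1.
v=3: a=3^3·(≡2), b=3^6·(≡1) mod 3; (2|3)=-1, (1|3)=+1; (−1)^{3·6·1}·(-1)^6·(+1)^3 = +1.
(-3657, -2438 / ℚ) ramifies at {23, ∞}: a division algebra.

[23, inf]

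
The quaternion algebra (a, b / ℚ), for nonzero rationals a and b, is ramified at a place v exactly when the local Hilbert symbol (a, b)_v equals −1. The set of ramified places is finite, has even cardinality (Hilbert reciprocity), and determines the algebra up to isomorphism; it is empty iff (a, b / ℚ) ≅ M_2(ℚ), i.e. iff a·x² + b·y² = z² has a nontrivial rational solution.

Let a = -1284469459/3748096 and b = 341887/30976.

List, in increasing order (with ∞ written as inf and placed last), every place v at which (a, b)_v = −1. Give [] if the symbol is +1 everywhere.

[7, 13]

Mod squares: a ≡ -91, b ≡ 7. Check v ∈ {∞, 2, 7, 11, 13, 17}.
v=17: a=17^4·(≡10), b=17^2·(≡5) mod 17; (10|17)=-1, (5|17)=-1; (−1)^{4·2·8}·(-1)^2·(-1)^4 = +1.
v=11: a=11^-4·(≡8), b=11^-2·(≡6) mod 11; (8|11)=-1, (6|11)=-1; (−1)^{-4·-2·5}·(-1)^-2·(-1)^-4 = +1.
v=7: a=7^1·(≡2), b=7^1·(≡2) mod 7; (2|7)=+1, (2|7)=+1; (−1)^{1·1·3}·(+1)^1·(+1)^1 = -1.
v=∞: -91 < 0 and 7 > 0  ⇒  (a,b)_∞ = +1.
v=13: a=13^3·(≡2), b=13^2·(≡6) mod 13; (2|13)=-1, (6|13)=-1; (−1)^{3·2·6}·(-1)^2·(-1)^3 = -1.
v=2: v_2(a)=-8, v_2(b)=-8; units ≡ 5, 7 (mod 8); ε·ε+αω+βω = 0·1+-8·0+-8·1 ≡ 0  ⇒  (a,b)_2 = +1.
Ram(-91, 7) = {7, 13}; no ℚ_7-point on the conic.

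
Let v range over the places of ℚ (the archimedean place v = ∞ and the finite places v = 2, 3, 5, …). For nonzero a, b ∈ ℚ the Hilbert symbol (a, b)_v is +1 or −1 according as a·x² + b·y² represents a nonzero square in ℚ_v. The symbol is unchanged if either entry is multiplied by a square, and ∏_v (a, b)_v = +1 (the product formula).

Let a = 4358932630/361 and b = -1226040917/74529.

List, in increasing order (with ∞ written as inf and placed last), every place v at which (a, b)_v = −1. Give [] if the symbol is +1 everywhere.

[5, 41]

(a, b) ≡ (4535830, -1517) mod (ℚ^×)²; places V = {2, 3, 5, 7, 13, 19, 23, 29, 31, 37, 41, ∞}.
(a,b)_41: α=1, u≡14; β=1, v≡37 (mod 41); (14|41)=-1, (37|41)=+1; sign (−1)^0·-1^1·+1^1 = -1.
(a,b)_23: α=1, u≡9; β=0, v≡3 (mod 23); (9|23)=+1, (3|23)=+1; sign (−1)^0·+1^0·+1^1 = +1.
(a,b)_13: α=1, u≡1; β=-2, v≡10 (mod 13); (1|13)=+1, (10|13)=+1; sign (−1)^0·+1^-2·+1^1 = +1.
(a,b)_7: α=0, u≡6; β=-2, v≡2 (mod 7); (6|7)=-1, (2|7)=+1; sign (−1)^0·-1^-2·+1^0 = +1.
(a,b)_5: α=1, u≡1; β=0, v≡2 (mod 5); (1|5)=+1, (2|5)=-1; sign (−1)^0·+1^0·-1^1 = -1.
(a,b)_2: α=1, β=0; u≡3, v≡3 (mod 8); ε(u)ε(v)=1·1, αω(v)=1·1, βω(u)=0·1; sum ≡ 0  ⇒  +1.
(a,b)_29: α=0, u≡15; β=2, v≡7 (mod 29); (15|29)=-1, (7|29)=+1; sign (−1)^0·-1^2·+1^0 = +1.
(a,b)_∞: sgn(4535830)=+, sgn(-1517)=−, so +1.
(a,b)_31: α=2, u≡11; β=2, v≡14 (mod 31); (11|31)=-1, (14|31)=+1; sign (−1)^0·-1^2·+1^2 = +1.
(a,b)_3: α=0, u≡1; β=-2, v≡1 (mod 3); (1|3)=+1, (1|3)=+1; sign (−1)^0·+1^-2·+1^0 = +1.
(a,b)_37: α=1, u≡1; β=1, v≡30 (mod 37); (1|37)=+1, (30|37)=+1; sign (−1)^0·+1^1·+1^1 = +1.
(a,b)_19: α=-2, u≡16; β=0, v≡15 (mod 19); (16|19)=+1, (15|19)=-1; sign (−1)^0·+1^0·-1^-2 = +1.
Ram(4535830, -1517) = {5, 41}; no ℚ_5-point on the conic.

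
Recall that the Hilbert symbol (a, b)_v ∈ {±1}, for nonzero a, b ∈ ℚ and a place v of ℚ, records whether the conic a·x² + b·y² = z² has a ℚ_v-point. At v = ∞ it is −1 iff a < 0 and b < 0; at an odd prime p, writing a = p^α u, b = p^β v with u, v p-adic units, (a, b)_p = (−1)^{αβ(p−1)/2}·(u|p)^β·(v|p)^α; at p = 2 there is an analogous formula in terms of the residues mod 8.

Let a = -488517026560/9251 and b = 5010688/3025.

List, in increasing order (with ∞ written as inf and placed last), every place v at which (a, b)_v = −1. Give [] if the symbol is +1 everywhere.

[5, 17, 31, 37]

(a, b) ≡ (-28985, 37) mod (ℚ^×)²; places V = {2, 5, 11, 17, 23, 29, 31, 37, ∞}.
(a,b)_29: α=-2, u≡8; β=0, v≡14 (mod 29); (8|29)=-1, (14|29)=-1; sign (−1)^0·-1^0·-1^-2 = +1.
(a,b)_31: α=1, u≡23; β=0, v≡26 (mod 31); (23|31)=-1, (26|31)=-1; sign (−1)^0·-1^0·-1^1 = -1.
(a,b)_5: α=1, u≡3; β=-2, v≡3 (mod 5); (3|5)=-1, (3|5)=-1; sign (−1)^0·-1^-2·-1^1 = -1.
(a,b)_37: α=2, u≡5; β=1, v≡16 (mod 37); (5|37)=-1, (16|37)=+1; sign (−1)^0·-1^1·+1^2 = -1.
(a,b)_∞: sgn(-28985)=−, sgn(37)=+, so +1.
(a,b)_11: α=-1, u≡4; β=-2, v≡4 (mod 11); (4|11)=+1, (4|11)=+1; sign (−1)^0·+1^-2·+1^-1 = +1.
(a,b)_2: α=8, β=8; u≡7, v≡5 (mod 8); ε(u)ε(v)=1·0, αω(v)=8·1, βω(u)=8·0; sum ≡ 0  ⇒  +1.
(a,b)_17: α=1, u≡5; β=0, v≡11 (mod 17); (5|17)=-1, (11|17)=-1; sign (−1)^0·-1^0·-1^1 = -1.
(a,b)_23: α=2, u≡3; β=2, v≡15 (mod 23); (3|23)=+1, (15|23)=-1; sign (−1)^0·+1^2·-1^2 = +1.
Ram(-28985, 37) = {5, 17, 31, 37}; no ℚ_5-point on the conic.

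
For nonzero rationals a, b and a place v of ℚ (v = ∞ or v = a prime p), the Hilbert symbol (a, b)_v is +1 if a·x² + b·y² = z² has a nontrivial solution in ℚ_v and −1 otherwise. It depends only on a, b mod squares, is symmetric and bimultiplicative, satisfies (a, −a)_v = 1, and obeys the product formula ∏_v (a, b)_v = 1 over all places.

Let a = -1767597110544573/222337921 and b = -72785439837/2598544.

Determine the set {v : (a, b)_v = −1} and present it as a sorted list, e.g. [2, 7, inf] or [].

(a, b) ≡ (-103037, -957) mod (ℚ^×)²; places V = {2, 3, 7, 11, 13, 17, 19, 29, 31, 37, ∞}.
(a,b)_3: α=10, u≡1; β=7, v≡2 (mod 3); (1|3)=+1, (2|3)=-1; sign (−1)^0·+1^7·-1^10 = +1.
(a,b)_∞: sgn(-103037)=−, sgn(-957)=−, so -1.
(a,b)_19: α=1, u≡7; β=2, v≡12 (mod 19); (7|19)=+1, (12|19)=-1; sign (−1)^0·+1^2·-1^1 = -1.
(a,b)_11: α=3, u≡5; β=1, v≡5 (mod 11); (5|11)=+1, (5|11)=+1; sign (−1)^1·+1^1·+1^3 = -1.
(a,b)_31: α=-2, u≡19; β=-2, v≡4 (mod 31); (19|31)=+1, (4|31)=+1; sign (−1)^0·+1^-2·+1^-2 = +1.
(a,b)_29: α=1, u≡3; β=1, v≡24 (mod 29); (3|29)=-1, (24|29)=+1; sign (−1)^0·-1^1·+1^1 = -1.
(a,b)_2: α=0, β=-4; u≡3, v≡3 (mod 8); ε(u)ε(v)=1·1, αω(v)=0·1, βω(u)=-4·1; sum ≡ 1  ⇒  -1.
(a,b)_7: α=4, u≡3; β=0, v≡4 (mod 7); (3|7)=-1, (4|7)=+1; sign (−1)^0·-1^0·+1^4 = +1.
(a,b)_17: α=1, u≡9; β=2, v≡12 (mod 17); (9|17)=+1, (12|17)=-1; sign (−1)^0·+1^2·-1^1 = -1.
(a,b)_13: α=-2, u≡12; β=-2, v≡2 (mod 13); (12|13)=+1, (2|13)=-1; sign (−1)^0·+1^-2·-1^-2 = +1.
(a,b)_37: α=-2, u≡23; β=0, v≡8 (mod 37); (23|37)=-1, (8|37)=-1; sign (−1)^0·-1^0·-1^-2 = +1.
(-103037, -957 / ℚ) ramifies at {2, 11, 17, 19, 29, ∞}: a division algebra.

[2, 11, 17, 19, 29, inf]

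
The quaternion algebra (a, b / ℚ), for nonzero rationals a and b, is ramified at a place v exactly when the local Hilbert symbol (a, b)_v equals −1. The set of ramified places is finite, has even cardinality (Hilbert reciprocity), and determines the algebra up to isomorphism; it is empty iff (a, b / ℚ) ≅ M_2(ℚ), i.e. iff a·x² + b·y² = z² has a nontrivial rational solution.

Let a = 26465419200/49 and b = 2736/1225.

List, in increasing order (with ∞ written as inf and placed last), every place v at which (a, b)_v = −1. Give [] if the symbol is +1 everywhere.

(a, b) ≡ (16540887, 19) mod (ℚ^×)²; places V = {2, 3, 5, 7, 11, 19, 23, 31, 37, ∞}.
(a,b)_19: α=1, u≡13; β=1, v≡16 (mod 19); (13|19)=-1, (16|19)=+1; sign (−1)^1·-1^1·+1^1 = +1.
(a,b)_∞: sgn(16540887)=+, sgn(19)=+, so +1.
(a,b)_2: α=6, β=4; u≡7, v≡3 (mod 8); ε(u)ε(v)=1·1, αω(v)=6·1, βω(u)=4·0; sum ≡ 1  ⇒  -1.
(a,b)_3: α=1, u≡1; β=2, v≡1 (mod 3); (1|3)=+1, (1|3)=+1; sign (−1)^0·+1^2·+1^1 = +1.
(a,b)_31: α=1, u≡7; β=0, v≡16 (mod 31); (7|31)=+1, (16|31)=+1; sign (−1)^0·+1^0·+1^1 = +1.
(a,b)_11: α=1, u≡6; β=0, v≡2 (mod 11); (6|11)=-1, (2|11)=-1; sign (−1)^0·-1^0·-1^1 = -1.
(a,b)_7: α=-2, u≡3; β=-2, v≡5 (mod 7); (3|7)=-1, (5|7)=-1; sign (−1)^0·-1^-2·-1^-2 = +1.
(a,b)_5: α=2, u≡2; β=-2, v≡4 (mod 5); (2|5)=-1, (4|5)=+1; sign (−1)^0·-1^-2·+1^2 = +1.
(a,b)_23: α=1, u≡14; β=0, v≡19 (mod 23); (14|23)=-1, (19|23)=-1; sign (−1)^0·-1^0·-1^1 = -1.
(a,b)_37: α=1, u≡22; β=0, v≡18 (mod 37); (22|37)=-1, (18|37)=-1; sign (−1)^0·-1^0·-1^1 = -1.
Ram(16540887, 19) = {2, 11, 23, 37}; no ℚ_2-point on the conic.

[2, 11, 23, 37]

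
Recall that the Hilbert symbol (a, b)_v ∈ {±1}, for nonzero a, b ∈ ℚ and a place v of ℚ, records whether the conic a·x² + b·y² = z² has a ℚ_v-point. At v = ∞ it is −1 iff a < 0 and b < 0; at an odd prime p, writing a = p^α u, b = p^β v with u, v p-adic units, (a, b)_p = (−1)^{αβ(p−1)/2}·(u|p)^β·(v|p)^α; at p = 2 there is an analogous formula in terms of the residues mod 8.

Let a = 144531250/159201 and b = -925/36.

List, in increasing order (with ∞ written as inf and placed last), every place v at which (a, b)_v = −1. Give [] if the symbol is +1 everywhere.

[2, 5]

(a, b) ≡ (370, -37) mod (ℚ^×)²; places V = {2, 3, 5, 7, 19, 37, ∞}.
(a,b)_∞: sgn(370)=+, sgn(-37)=−, so +1.
(a,b)_19: α=-2, u≡9; β=0, v≡16 (mod 19); (9|19)=+1, (16|19)=+1; sign (−1)^0·+1^0·+1^-2 = +1.
(a,b)_7: α=-2, u≡3; β=0, v≡6 (mod 7); (3|7)=-1, (6|7)=-1; sign (−1)^0·-1^0·-1^-2 = +1.
(a,b)_5: α=9, u≡4; β=2, v≡3 (mod 5); (4|5)=+1, (3|5)=-1; sign (−1)^0·+1^2·-1^9 = -1.
(a,b)_2: α=1, β=-2; u≡1, v≡3 (mod 8); ε(u)ε(v)=0·1, αω(v)=1·1, βω(u)=-2·0; sum ≡ 1  ⇒  -1.
(a,b)_37: α=1, u≡21; β=1, v≡25 (mod 37); (21|37)=+1, (25|37)=+1; sign (−1)^0·+1^1·+1^1 = +1.
(a,b)_3: α=-2, u≡1; β=-2, v≡2 (mod 3); (1|3)=+1, (2|3)=-1; sign (−1)^0·+1^-2·-1^-2 = +1.
|Ram(370, -37)| = 2, even; anisotropic at {2, 5}.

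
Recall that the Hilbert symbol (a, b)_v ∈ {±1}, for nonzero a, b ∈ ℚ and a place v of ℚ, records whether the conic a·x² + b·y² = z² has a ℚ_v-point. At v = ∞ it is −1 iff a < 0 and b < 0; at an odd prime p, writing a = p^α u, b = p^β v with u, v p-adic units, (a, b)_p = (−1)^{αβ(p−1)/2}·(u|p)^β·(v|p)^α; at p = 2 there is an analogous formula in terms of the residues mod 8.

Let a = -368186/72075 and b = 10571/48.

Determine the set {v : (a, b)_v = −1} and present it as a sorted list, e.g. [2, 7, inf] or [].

(a, b) ≡ (-78, 33) mod (ℚ^×)²; places V = {2, 3, 5, 7, 11, 13, 17, 31, ∞}.
(a,b)_11: α=0, u≡2; β=1, v≡1 (mod 11); (2|11)=-1, (1|11)=+1; sign (−1)^0·-1^1·+1^0 = -1.
(a,b)_31: α=-2, u≡12; β=2, v≡28 (mod 31); (12|31)=-1, (28|31)=+1; sign (−1)^0·-1^2·+1^-2 = +1.
(a,b)_∞: sgn(-78)=−, sgn(33)=+, so +1.
(a,b)_3: α=-1, u≡1; β=-1, v≡2 (mod 3); (1|3)=+1, (2|3)=-1; sign (−1)^1·+1^-1·-1^-1 = +1.
(a,b)_17: α=2, u≡10; β=0, v≡1 (mod 17); (10|17)=-1, (1|17)=+1; sign (−1)^0·-1^0·+1^2 = +1.
(a,b)_13: α=1, u≡6; β=0, v≡6 (mod 13); (6|13)=-1, (6|13)=-1; sign (−1)^0·-1^0·-1^1 = -1.
(a,b)_2: α=1, β=-4; u≡1, v≡1 (mod 8); ε(u)ε(v)=0·0, αω(v)=1·0, βω(u)=-4·0; sum ≡ 0  ⇒  +1.
(a,b)_7: α=2, u≡6; β=0, v≡6 (mod 7); (6|7)=-1, (6|7)=-1; sign (−1)^0·-1^0·-1^2 = +1.
(a,b)_5: α=-2, u≡3; β=0, v≡2 (mod 5); (3|5)=-1, (2|5)=-1; sign (−1)^0·-1^0·-1^-2 = +1.
Ram(-78, 33) = {11, 13}; no ℚ_11-point on the conic.

[11, 13]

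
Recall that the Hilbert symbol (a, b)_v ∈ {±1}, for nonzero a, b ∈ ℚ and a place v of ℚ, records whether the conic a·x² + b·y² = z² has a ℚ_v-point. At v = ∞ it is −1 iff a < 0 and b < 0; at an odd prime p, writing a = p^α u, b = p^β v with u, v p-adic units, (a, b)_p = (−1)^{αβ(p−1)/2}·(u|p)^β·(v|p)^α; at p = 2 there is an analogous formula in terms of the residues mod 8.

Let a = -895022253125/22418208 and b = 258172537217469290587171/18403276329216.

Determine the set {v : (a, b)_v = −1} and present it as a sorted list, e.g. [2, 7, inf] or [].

[7, 13]

(a, b) ≡ (-17290, 19) mod (ℚ^×)²; places V = {2, 3, 5, 7, 11, 13, 19, 31, 37, ∞}.
(a,b)_7: α=1, u≡1; β=2, v≡3 (mod 7); (1|7)=+1, (3|7)=-1; sign (−1)^0·+1^2·-1^1 = -1.
(a,b)_11: α=2, u≡10; β=6, v≡2 (mod 11); (10|11)=-1, (2|11)=-1; sign (−1)^0·-1^6·-1^2 = +1.
(a,b)_19: α=1, u≡15; β=3, v≡5 (mod 19); (15|19)=-1, (5|19)=+1; sign (−1)^1·-1^3·+1^1 = +1.
(a,b)_3: α=-6, u≡2; β=-4, v≡1 (mod 3); (2|3)=-1, (1|3)=+1; sign (−1)^0·-1^-4·+1^-6 = +1.
(a,b)_37: α=2, u≡33; β=6, v≡20 (mod 37); (33|37)=+1, (20|37)=-1; sign (−1)^0·+1^6·-1^2 = +1.
(a,b)_∞: sgn(-17290)=−, sgn(19)=+, so +1.
(a,b)_5: α=5, u≡3; β=0, v≡1 (mod 5); (3|5)=-1, (1|5)=+1; sign (−1)^0·-1^0·+1^5 = +1.
(a,b)_31: α=-2, u≡20; β=-6, v≡9 (mod 31); (20|31)=+1, (9|31)=+1; sign (−1)^0·+1^-6·+1^-2 = +1.
(a,b)_13: α=1, u≡1; β=2, v≡11 (mod 13); (1|13)=+1, (11|13)=-1; sign (−1)^0·+1^2·-1^1 = -1.
(a,b)_2: α=-5, β=-8; u≡3, v≡3 (mod 8); ε(u)ε(v)=1·1, αω(v)=-5·1, βω(u)=-8·1; sum ≡ 0  ⇒  +1.
|Ram(-17290, 19)| = 2, even; anisotropic at {7, 13}.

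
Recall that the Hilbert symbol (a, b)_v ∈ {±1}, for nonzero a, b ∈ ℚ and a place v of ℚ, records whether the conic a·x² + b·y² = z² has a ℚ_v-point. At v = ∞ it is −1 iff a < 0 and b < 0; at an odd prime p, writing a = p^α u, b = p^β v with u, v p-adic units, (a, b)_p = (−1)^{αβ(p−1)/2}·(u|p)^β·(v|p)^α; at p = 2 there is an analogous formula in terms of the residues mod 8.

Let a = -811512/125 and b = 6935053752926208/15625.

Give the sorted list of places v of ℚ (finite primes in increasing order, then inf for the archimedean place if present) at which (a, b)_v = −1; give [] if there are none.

(a, b) ≡ (-390, 17) mod (ℚ^×)²; places V = {2, 3, 5, 7, 13, 17, ∞}.
(a,b)_3: α=3, u≡2; β=2, v≡2 (mod 3); (2|3)=-1, (2|3)=-1; sign (−1)^0·-1^2·-1^3 = -1.
(a,b)_∞: sgn(-390)=−, sgn(17)=+, so +1.
(a,b)_17: α=2, u≡8; β=5, v≡9 (mod 17); (8|17)=+1, (9|17)=+1; sign (−1)^0·+1^5·+1^2 = +1.
(a,b)_5: α=-3, u≡3; β=-6, v≡3 (mod 5); (3|5)=-1, (3|5)=-1; sign (−1)^0·-1^-6·-1^-3 = -1.
(a,b)_13: α=1, u≡10; β=2, v≡4 (mod 13); (10|13)=+1, (4|13)=+1; sign (−1)^0·+1^2·+1^1 = +1.
(a,b)_2: α=3, β=16; u≡5, v≡1 (mod 8); ε(u)ε(v)=0·0, αω(v)=3·0, βω(u)=16·1; sum ≡ 0  ⇒  +1.
(a,b)_7: α=0, u≡2; β=2, v≡6 (mod 7); (2|7)=+1, (6|7)=-1; sign (−1)^0·+1^2·-1^0 = +1.
Ram(-390, 17) = {3, 5}; no ℚ_3-point on the conic.

[3, 5]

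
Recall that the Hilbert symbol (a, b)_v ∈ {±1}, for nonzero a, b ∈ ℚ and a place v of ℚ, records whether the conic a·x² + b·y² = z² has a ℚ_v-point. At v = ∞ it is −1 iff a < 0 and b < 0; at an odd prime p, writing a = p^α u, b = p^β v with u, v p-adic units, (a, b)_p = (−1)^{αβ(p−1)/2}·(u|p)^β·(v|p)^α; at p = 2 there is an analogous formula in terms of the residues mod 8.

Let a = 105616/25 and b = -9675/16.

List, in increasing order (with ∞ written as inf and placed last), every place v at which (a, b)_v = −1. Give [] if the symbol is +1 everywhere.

Mod squares: a ≡ 6601, b ≡ -43. Check v ∈ {∞, 2, 3, 5, 7, 23, 41, 43}.
v=23: a=23^1·(≡19), b=23^0·(≡12) mod 23; (19|23)=-1, (12|23)=+1; (−1)^{1·0·11}·(-1)^0·(+1)^1 = +1.
v=2: v_2(a)=4, v_2(b)=-4; units ≡ 1, 5 (mod 8); ε·ε+αω+βω = 0·0+4·1+-4·0 ≡ 0  ⇒  (a,b)_2 = +1.
v=41: a=41^1·(≡3), b=41^0·(≡18) mod 41; (3|41)=-1, (18|41)=+1; (−1)^{1·0·20}·(-1)^0·(+1)^1 = +1.
v=3: a=3^0·(≡1), b=3^2·(≡2) mod 3; (1|3)=+1, (2|3)=-1; (−1)^{0·2·1}·(+1)^2·(-1)^0 = +1.
v=∞: 6601 > 0 and -43 < 0  ⇒  (a,b)_∞ = +1.
v=7: a=7^1·(≡6), b=7^0·(≡3) mod 7; (6|7)=-1, (3|7)=-1; (−1)^{1·0·3}·(-1)^0·(-1)^1 = -1.
v=43: a=43^0·(≡33), b=43^1·(≡37) mod 43; (33|43)=-1, (37|43)=-1; (−1)^{0·1·21}·(-1)^1·(-1)^0 = -1.
v=5: a=5^-2·(≡1), b=5^2·(≡3) mod 5; (1|5)=+1, (3|5)=-1; (−1)^{-2·2·2}·(+1)^2·(-1)^-2 = +1.
(6601, -43 / ℚ) ramifies at {7, 43}: a division algebra.

[7, 43]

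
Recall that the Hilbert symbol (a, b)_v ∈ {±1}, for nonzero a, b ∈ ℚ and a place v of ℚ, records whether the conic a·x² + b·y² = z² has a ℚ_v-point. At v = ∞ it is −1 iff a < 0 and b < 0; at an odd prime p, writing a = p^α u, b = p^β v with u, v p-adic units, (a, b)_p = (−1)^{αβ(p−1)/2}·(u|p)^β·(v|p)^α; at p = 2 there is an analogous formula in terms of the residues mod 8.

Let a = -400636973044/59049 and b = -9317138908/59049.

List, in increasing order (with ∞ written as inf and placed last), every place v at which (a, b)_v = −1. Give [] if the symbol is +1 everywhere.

Mod squares: a ≡ -16893109, b ≡ -392863. Check v ∈ {∞, 2, 3, 7, 11, 19, 23, 29, 31, 43}.
v=29: a=29^1·(≡15), b=29^1·(≡28) mod 29; (15|29)=-1, (28|29)=+1; (−1)^{1·1·14}·(-1)^1·(+1)^1 = -1.
v=23: a=23^1·(≡14), b=23^1·(≡3) mod 23; (14|23)=-1, (3|23)=+1; (−1)^{1·1·11}·(-1)^1·(+1)^1 = +1.
v=3: a=3^-10·(≡2), b=3^-10·(≡2) mod 3; (2|3)=-1, (2|3)=-1; (−1)^{-10·-10·1}·(-1)^-10·(-1)^-10 = +1.
v=2: v_2(a)=2, v_2(b)=2; units ≡ 3, 1 (mod 8); ε·ε+αω+βω = 1·0+2·0+2·1 ≡ 0  ⇒  (a,b)_2 = +1.
v=11: a=11^2·(≡4), b=11^2·(≡7) mod 11; (4|11)=+1, (7|11)=-1; (−1)^{2·2·5}·(+1)^2·(-1)^2 = +1.
v=31: a=31^1·(≡19), b=31^1·(≡30) mod 31; (19|31)=+1, (30|31)=-1; (−1)^{1·1·15}·(+1)^1·(-1)^1 = +1.
v=19: a=19^1·(≡8), b=19^1·(≡13) mod 19; (8|19)=-1, (13|19)=-1; (−1)^{1·1·9}·(-1)^1·(-1)^1 = -1.
v=∞: -16893109 < 0 and -392863 < 0  ⇒  (a,b)_∞ = -1.
v=43: a=43^1·(≡30), b=43^0·(≡30) mod 43; (30|43)=-1, (30|43)=-1; (−1)^{1·0·21}·(-1)^0·(-1)^1 = -1.
v=7: a=7^2·(≡3), b=7^2·(≡3) mod 7; (3|7)=-1, (3|7)=-1; (−1)^{2·2·3}·(-1)^2·(-1)^2 = +1.
(-16893109, -392863 / ℚ) ramifies at {19, 29, 43, ∞}: a division algebra.

[19, 29, 43, inf]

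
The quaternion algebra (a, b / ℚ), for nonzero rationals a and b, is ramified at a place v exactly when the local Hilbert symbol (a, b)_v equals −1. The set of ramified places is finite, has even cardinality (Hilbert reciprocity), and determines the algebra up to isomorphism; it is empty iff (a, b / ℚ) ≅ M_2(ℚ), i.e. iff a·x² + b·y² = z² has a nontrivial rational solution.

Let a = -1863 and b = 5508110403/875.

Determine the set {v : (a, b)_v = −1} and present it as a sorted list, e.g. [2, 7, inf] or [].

Mod squares: a ≡ -23, b ≡ 105. Check v ∈ {∞, 2, 3, 5, 7, 23}.
v=2: v_2(a)=0, v_2(b)=0; units ≡ 1, 1 (mod 8); ε·ε+αω+βω = 0·0+0·0+0·0 ≡ 0  ⇒  (a,b)_2 = +1.
v=23: a=23^1·(≡11), b=23^4·(≡18) mod 23; (11|23)=-1, (18|23)=+1; (−1)^{1·4·11}·(-1)^4·(+1)^1 = +1.
v=3: a=3^4·(≡1), b=3^9·(≡2) mod 3; (1|3)=+1, (2|3)=-1; (−1)^{4·9·1}·(+1)^9·(-1)^4 = +1.
v=7: a=7^0·(≡6), b=7^-1·(≡2) mod 7; (6|7)=-1, (2|7)=+1; (−1)^{0·-1·3}·(-1)^-1·(+1)^0 = -1.
v=5: a=5^0·(≡2), b=5^-3·(≡4) mod 5; (2|5)=-1, (4|5)=+1; (−1)^{0·-3·2}·(-1)^-3·(+1)^0 = -1.
v=∞: -23 < 0 and 105 > 0  ⇒  (a,b)_∞ = +1.
|Ram(-23, 105)| = 2, even; anisotropic at {5, 7}.

[5, 7]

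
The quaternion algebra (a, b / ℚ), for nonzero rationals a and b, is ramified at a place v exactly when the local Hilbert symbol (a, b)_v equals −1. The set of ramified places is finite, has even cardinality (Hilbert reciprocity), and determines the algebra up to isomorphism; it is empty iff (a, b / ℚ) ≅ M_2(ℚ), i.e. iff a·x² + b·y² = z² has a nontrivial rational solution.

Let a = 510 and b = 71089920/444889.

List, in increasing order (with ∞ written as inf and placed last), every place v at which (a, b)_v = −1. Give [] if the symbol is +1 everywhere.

(a, b) ≡ (510, 255) mod (ℚ^×)²; places V = {2, 3, 5, 11, 17, 23, 29, ∞}.
(a,b)_2: α=1, β=8; u≡7, v≡7 (mod 8); ε(u)ε(v)=1·1, αω(v)=1·0, βω(u)=8·0; sum ≡ 1  ⇒  -1.
(a,b)_3: α=1, u≡2; β=3, v≡1 (mod 3); (2|3)=-1, (1|3)=+1; sign (−1)^1·-1^3·+1^1 = +1.
(a,b)_5: α=1, u≡2; β=1, v≡1 (mod 5); (2|5)=-1, (1|5)=+1; sign (−1)^0·-1^1·+1^1 = -1.
(a,b)_29: α=0, u≡17; β=-2, v≡23 (mod 29); (17|29)=-1, (23|29)=+1; sign (−1)^0·-1^-2·+1^0 = +1.
(a,b)_23: α=0, u≡4; β=-2, v≡9 (mod 23); (4|23)=+1, (9|23)=+1; sign (−1)^0·+1^-2·+1^0 = +1.
(a,b)_11: α=0, u≡4; β=2, v≡2 (mod 11); (4|11)=+1, (2|11)=-1; sign (−1)^0·+1^2·-1^0 = +1.
(a,b)_17: α=1, u≡13; β=1, v≡2 (mod 17); (13|17)=+1, (2|17)=+1; sign (−1)^0·+1^1·+1^1 = +1.
(a,b)_∞: sgn(510)=+, sgn(255)=+, so +1.
|Ram(510, 255)| = 2, even; anisotropic at {2, 5}.

[2, 5]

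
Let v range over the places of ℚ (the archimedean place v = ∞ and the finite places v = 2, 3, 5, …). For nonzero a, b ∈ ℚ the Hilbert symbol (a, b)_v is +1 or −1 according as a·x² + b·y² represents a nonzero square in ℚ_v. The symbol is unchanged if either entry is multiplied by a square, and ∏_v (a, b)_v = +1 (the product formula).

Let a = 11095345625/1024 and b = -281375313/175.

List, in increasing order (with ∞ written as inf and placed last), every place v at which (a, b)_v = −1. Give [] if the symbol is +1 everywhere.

[3, 7]

(a, b) ≡ (377, -18879) mod (ℚ^×)²; places V = {2, 3, 5, 7, 13, 17, 19, 29, 31, ∞}.
(a,b)_31: α=2, u≡16; β=1, v≡29 (mod 31); (16|31)=+1, (29|31)=-1; sign (−1)^0·+1^1·-1^2 = +1.
(a,b)_17: α=0, u≡3; β=2, v≡15 (mod 17); (3|17)=-1, (15|17)=+1; sign (−1)^0·-1^2·+1^0 = +1.
(a,b)_29: α=1, u≡9; β=1, v≡20 (mod 29); (9|29)=+1, (20|29)=+1; sign (−1)^0·+1^1·+1^1 = +1.
(a,b)_3: α=0, u≡2; β=1, v≡1 (mod 3); (2|3)=-1, (1|3)=+1; sign (−1)^0·-1^1·+1^0 = -1.
(a,b)_19: α=0, u≡17; β=2, v≡1 (mod 19); (17|19)=+1, (1|19)=+1; sign (−1)^0·+1^2·+1^0 = +1.
(a,b)_13: α=1, u≡10; β=0, v≡9 (mod 13); (10|13)=+1, (9|13)=+1; sign (−1)^0·+1^0·+1^1 = +1.
(a,b)_7: α=2, u≡5; β=-1, v≡3 (mod 7); (5|7)=-1, (3|7)=-1; sign (−1)^0·-1^-1·-1^2 = -1.
(a,b)_∞: sgn(377)=+, sgn(-18879)=−, so +1.
(a,b)_5: α=4, u≡2; β=-2, v≡1 (mod 5); (2|5)=-1, (1|5)=+1; sign (−1)^0·-1^-2·+1^4 = +1.
(a,b)_2: α=-10, β=0; u≡1, v≡1 (mod 8); ε(u)ε(v)=0·0, αω(v)=-10·0, βω(u)=0·0; sum ≡ 0  ⇒  +1.
Ram(377, -18879) = {3, 7}; no ℚ_3-point on the conic.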